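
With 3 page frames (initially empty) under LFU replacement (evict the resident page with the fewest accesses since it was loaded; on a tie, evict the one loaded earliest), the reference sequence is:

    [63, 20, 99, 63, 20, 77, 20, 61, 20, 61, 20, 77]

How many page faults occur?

6

63: miss, frames {63}
20: miss, frames {63,20}
99: miss, frames {63,20,99}
63: hit
20: hit
77: miss, evict 99, frames {63,20,77}
20: hit
61: miss, evict 77, frames {63,20,61}
20: hit
61: hit
20: hit
77: miss, evict 63, frames {20,61,77}
Page faults: 6.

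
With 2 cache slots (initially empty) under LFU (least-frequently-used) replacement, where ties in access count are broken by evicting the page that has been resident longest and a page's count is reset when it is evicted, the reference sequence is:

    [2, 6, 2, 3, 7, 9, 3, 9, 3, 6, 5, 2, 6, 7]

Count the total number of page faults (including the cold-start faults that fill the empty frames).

12

2: miss, frames (2)
6: miss, frames (2 6)
2: hit
3: miss, evict 6, frames (2 3)
7: miss, evict 3, frames (2 7)
9: miss, evict 7, frames (2 9)
3: miss, evict 9, frames (2 3)
9: miss, evict 3, frames (2 9)
3: miss, evict 9, frames (2 3)
6: miss, evict 3, frames (2 6)
5: miss, evict 6, frames (2 5)
2: hit
6: miss, evict 5, frames (2 6)
7: miss, evict 6, frames (2 7)
Page faults: 12.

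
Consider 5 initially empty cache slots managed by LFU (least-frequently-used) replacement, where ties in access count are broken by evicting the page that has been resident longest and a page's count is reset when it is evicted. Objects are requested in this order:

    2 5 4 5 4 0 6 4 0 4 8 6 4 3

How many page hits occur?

2: miss, frames {2}
5: miss, frames {2,5}
4: miss, frames {2,5,4}
5: hit
4: hit
0: miss, frames {2,5,4,0}
6: miss, frames {2,5,4,0,6}
4: hit
0: hit
4: hit
8: miss, evict 2, frames {5,4,0,6,8}
6: hit
4: hit
3: miss, evict 8, frames {5,4,0,6,3}
Hits: 7.

7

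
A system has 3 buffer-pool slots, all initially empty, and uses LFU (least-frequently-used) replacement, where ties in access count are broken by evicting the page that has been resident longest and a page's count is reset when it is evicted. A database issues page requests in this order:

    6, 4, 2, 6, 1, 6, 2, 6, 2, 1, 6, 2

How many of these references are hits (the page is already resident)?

8

6 -> miss, frames (6)
4 -> miss, frames (6 4)
2 -> miss, frames (6 4 2)
6 -> hit
1 -> miss, evict 4, frames (6 2 1)
6 -> hit
2 -> hit
6 -> hit
2 -> hit
1 -> hit
6 -> hit
2 -> hit
Hits: 8.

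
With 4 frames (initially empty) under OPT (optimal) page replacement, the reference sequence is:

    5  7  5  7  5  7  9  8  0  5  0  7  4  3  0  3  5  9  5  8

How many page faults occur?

8

5: fault, frames [5]
7: fault, frames [5, 7]
5: hit
7: hit
5: hit
7: hit
9: fault, frames [5, 7, 9]
8: fault, frames [5, 7, 9, 8]
0: fault, evict 8, frames [5, 7, 9, 0]
5: hit
0: hit
7: hit
4: fault, evict 7, frames [5, 9, 0, 4]
3: fault, evict 4, frames [5, 9, 0, 3]
0: hit
3: hit
5: hit
9: hit
5: hit
8: fault, evict 3, frames [5, 9, 0, 8]
Page faults: 8.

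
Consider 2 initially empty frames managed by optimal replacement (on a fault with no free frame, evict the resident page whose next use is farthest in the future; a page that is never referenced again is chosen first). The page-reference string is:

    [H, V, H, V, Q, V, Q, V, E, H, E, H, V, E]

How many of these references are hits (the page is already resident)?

8

H: fault, frames (H)
V: fault, frames (H V)
H: hit
V: hit
Q: fault, evict H, frames (V Q)
V: hit
Q: hit
V: hit
E: fault, evict Q, frames (V E)
H: fault, evict V, frames (E H)
E: hit
H: hit
V: fault, evict H, frames (E V)
E: hit
Hits: 8.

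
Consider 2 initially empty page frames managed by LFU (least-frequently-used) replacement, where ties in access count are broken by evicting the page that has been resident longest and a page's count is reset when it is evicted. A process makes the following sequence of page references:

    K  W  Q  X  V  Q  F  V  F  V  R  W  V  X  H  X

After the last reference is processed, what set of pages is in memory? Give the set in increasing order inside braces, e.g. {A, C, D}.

{V, X}

K → fault, frames (K)
W → fault, frames (K W)
Q → fault, evict K, frames (W Q)
X → fault, evict W, frames (Q X)
V → fault, evict Q, frames (X V)
Q → fault, evict X, frames (V Q)
F → fault, evict V, frames (Q F)
V → fault, evict Q, frames (F V)
F → hit
V → hit
R → fault, evict F, frames (V R)
W → fault, evict R, frames (V W)
V → hit
X → fault, evict W, frames (V X)
H → fault, evict X, frames (V H)
X → fault, evict H, frames (V X)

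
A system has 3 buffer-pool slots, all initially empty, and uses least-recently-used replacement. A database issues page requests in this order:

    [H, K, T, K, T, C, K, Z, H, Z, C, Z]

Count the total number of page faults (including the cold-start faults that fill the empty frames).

7

H -> miss, frames [H]
K -> miss, frames [H, K]
T -> miss, frames [H, K, T]
K -> hit
T -> hit
C -> miss, evict H, frames [K, T, C]
K -> hit
Z -> miss, evict T, frames [C, K, Z]
H -> miss, evict C, frames [K, Z, H]
Z -> hit
C -> miss, evict K, frames [H, Z, C]
Z -> hit
Page faults: 7.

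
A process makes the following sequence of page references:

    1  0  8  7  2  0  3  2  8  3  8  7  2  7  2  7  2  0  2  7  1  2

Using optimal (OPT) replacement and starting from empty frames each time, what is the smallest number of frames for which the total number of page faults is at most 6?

6

f=1: 22 faults
f=2: 12 faults
f=3: 9 faults
f=4: 8 faults
f=5: 7 faults
f=6: 6 faults
Smallest f with faults ≤ 6 is 6.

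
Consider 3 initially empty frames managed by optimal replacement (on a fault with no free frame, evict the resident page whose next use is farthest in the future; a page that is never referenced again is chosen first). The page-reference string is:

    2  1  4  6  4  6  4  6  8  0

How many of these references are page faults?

2 → fault, frames {2}
1 → fault, frames {2,1}
4 → fault, frames {2,1,4}
6 → fault, evict 1, frames {2,4,6}
4 → hit
6 → hit
4 → hit
6 → hit
8 → fault, evict 6, frames {2,4,8}
0 → fault, evict 8, frames {2,4,0}
Page faults: 6.

6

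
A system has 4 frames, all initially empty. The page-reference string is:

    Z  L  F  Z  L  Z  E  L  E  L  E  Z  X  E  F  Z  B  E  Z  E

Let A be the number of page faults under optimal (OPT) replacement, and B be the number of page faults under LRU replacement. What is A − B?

-1

Under OPT: F F F . . . F . . . . . F . . . F . . . → 6 faults.
Under LRU: F F F . . . F . . . . . F . F . F . . . → 7 faults.
A − B = 6 − 7 = -1.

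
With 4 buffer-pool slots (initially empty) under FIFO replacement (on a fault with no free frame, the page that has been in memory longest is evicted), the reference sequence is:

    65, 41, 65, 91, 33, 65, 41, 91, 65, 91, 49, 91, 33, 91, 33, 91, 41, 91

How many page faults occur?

65 → fault, frames (65)
41 → fault, frames (65 41)
65 → hit
91 → fault, frames (65 41 91)
33 → fault, frames (65 41 91 33)
65 → hit
41 → hit
91 → hit
65 → hit
91 → hit
49 → fault, evict 65, frames (41 91 33 49)
91 → hit
33 → hit
91 → hit
33 → hit
91 → hit
41 → hit
91 → hit
Page faults: 5.

5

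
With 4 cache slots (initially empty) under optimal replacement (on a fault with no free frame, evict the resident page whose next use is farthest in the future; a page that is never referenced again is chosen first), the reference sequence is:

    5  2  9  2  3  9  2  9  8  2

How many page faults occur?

5 → miss, frames (5)
2 → miss, frames (5 2)
9 → miss, frames (5 2 9)
2 → hit
3 → miss, frames (5 2 9 3)
9 → hit
2 → hit
9 → hit
8 → miss, evict 3, frames (5 2 9 8)
2 → hit
Page faults: 5.

5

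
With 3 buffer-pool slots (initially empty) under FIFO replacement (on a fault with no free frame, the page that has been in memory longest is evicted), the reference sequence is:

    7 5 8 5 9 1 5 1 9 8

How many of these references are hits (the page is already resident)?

7 -> fault, frames {7}
5 -> fault, frames {7,5}
8 -> fault, frames {7,5,8}
5 -> hit
9 -> fault, evict 7, frames {5,8,9}
1 -> fault, evict 5, frames {8,9,1}
5 -> fault, evict 8, frames {9,1,5}
1 -> hit
9 -> hit
8 -> fault, evict 9, frames {1,5,8}
Hits: 3.

3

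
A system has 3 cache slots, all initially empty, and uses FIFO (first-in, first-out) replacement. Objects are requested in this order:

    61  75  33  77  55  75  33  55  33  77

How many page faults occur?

8

61 -> fault, frames [61]
75 -> fault, frames [61, 75]
33 -> fault, frames [61, 75, 33]
77 -> fault, evict 61, frames [75, 33, 77]
55 -> fault, evict 75, frames [33, 77, 55]
75 -> fault, evict 33, frames [77, 55, 75]
33 -> fault, evict 77, frames [55, 75, 33]
55 -> hit
33 -> hit
77 -> fault, evict 55, frames [75, 33, 77]
Page faults: 8.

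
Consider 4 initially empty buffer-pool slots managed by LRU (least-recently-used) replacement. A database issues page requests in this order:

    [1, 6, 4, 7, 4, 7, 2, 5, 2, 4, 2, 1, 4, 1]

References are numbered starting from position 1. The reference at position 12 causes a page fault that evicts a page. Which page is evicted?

7

pos 1: 1 -> fault, frames (1)
pos 2: 6 -> fault, frames (1 6)
pos 3: 4 -> fault, frames (1 6 4)
pos 4: 7 -> fault, frames (1 6 4 7)
pos 5: 4 -> hit
pos 6: 7 -> hit
pos 7: 2 -> fault, evict 1, frames (6 4 7 2)
pos 8: 5 -> fault, evict 6, frames (4 7 2 5)
pos 9: 2 -> hit
pos 10: 4 -> hit
pos 11: 2 -> hit
pos 12: 1 -> fault, evict 7, frames (5 4 2 1)
At position 12, page 7 is evicted.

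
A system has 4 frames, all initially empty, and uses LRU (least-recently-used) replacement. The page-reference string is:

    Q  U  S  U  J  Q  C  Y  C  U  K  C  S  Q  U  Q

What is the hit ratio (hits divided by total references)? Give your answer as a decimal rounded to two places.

Q → fault, frames [Q]
U → fault, frames [Q, U]
S → fault, frames [Q, U, S]
U → hit
J → fault, frames [Q, S, U, J]
Q → hit
C → fault, evict S, frames [U, J, Q, C]
Y → fault, evict U, frames [J, Q, C, Y]
C → hit
U → fault, evict J, frames [Q, Y, C, U]
K → fault, evict Q, frames [Y, C, U, K]
C → hit
S → fault, evict Y, frames [U, K, C, S]
Q → fault, evict U, frames [K, C, S, Q]
U → fault, evict K, frames [C, S, Q, U]
Q → hit
Hits: 5 of 16 references → 5/16 = 0.3125.

0.31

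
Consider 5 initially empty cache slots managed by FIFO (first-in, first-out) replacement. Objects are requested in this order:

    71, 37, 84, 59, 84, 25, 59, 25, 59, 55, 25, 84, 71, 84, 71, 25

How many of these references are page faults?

71 → miss, frames [71]
37 → miss, frames [71, 37]
84 → miss, frames [71, 37, 84]
59 → miss, frames [71, 37, 84, 59]
84 → hit
25 → miss, frames [71, 37, 84, 59, 25]
59 → hit
25 → hit
59 → hit
55 → miss, evict 71, frames [37, 84, 59, 25, 55]
25 → hit
84 → hit
71 → miss, evict 37, frames [84, 59, 25, 55, 71]
84 → hit
71 → hit
25 → hit
Page faults: 7.

7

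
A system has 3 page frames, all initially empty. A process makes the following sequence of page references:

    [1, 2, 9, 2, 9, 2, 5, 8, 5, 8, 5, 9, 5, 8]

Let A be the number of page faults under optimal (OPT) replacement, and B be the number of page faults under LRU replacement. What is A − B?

-1

Under OPT: F F F . . . F F . . . . . . → 5 faults.
Under LRU: F F F . . . F F . . . F . . → 6 faults.
A − B = 5 − 6 = -1.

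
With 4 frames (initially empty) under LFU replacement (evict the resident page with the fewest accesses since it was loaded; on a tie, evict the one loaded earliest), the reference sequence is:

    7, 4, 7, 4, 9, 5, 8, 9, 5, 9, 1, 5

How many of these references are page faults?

9

7 -> fault, frames (7)
4 -> fault, frames (7 4)
7 -> hit
4 -> hit
9 -> fault, frames (7 4 9)
5 -> fault, frames (7 4 9 5)
8 -> fault, evict 9, frames (7 4 5 8)
9 -> fault, evict 5, frames (7 4 8 9)
5 -> fault, evict 8, frames (7 4 9 5)
9 -> hit
1 -> fault, evict 5, frames (7 4 9 1)
5 -> fault, evict 1, frames (7 4 9 5)
Page faults: 9.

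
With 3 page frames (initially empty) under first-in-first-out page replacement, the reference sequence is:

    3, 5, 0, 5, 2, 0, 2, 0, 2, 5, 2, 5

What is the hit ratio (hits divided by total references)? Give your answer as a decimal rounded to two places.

3: miss, frames (3)
5: miss, frames (3 5)
0: miss, frames (3 5 0)
5: hit
2: miss, evict 3, frames (5 0 2)
0: hit
2: hit
0: hit
2: hit
5: hit
2: hit
5: hit
Hits: 8 of 12 references → 8/12 = 0.6667.

0.67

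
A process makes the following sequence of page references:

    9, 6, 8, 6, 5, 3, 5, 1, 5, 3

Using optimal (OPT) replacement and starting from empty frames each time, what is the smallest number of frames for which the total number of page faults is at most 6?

3

f=1: 10 faults
f=2: 7 faults
f=3: 6 faults
f=4: 6 faults
f=5: 6 faults
f=6: 6 faults
Smallest f with faults ≤ 6 is 3.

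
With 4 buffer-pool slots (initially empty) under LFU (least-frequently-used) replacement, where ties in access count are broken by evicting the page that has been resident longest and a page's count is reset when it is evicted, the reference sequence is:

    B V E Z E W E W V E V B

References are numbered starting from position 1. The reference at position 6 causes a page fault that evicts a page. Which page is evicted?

B

pos 1: B → miss, frames {B}
pos 2: V → miss, frames {B,V}
pos 3: E → miss, frames {B,V,E}
pos 4: Z → miss, frames {B,V,E,Z}
pos 5: E → hit
pos 6: W → miss, evict B, frames {V,E,Z,W}
At position 6, page B is evicted.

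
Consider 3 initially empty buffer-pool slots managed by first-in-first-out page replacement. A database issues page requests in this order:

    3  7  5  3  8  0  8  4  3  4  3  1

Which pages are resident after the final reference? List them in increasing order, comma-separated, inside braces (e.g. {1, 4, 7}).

{1, 3, 4}

3: fault, frames [3]
7: fault, frames [3, 7]
5: fault, frames [3, 7, 5]
3: hit
8: fault, evict 3, frames [7, 5, 8]
0: fault, evict 7, frames [5, 8, 0]
8: hit
4: fault, evict 5, frames [8, 0, 4]
3: fault, evict 8, frames [0, 4, 3]
4: hit
3: hit
1: fault, evict 0, frames [4, 3, 1]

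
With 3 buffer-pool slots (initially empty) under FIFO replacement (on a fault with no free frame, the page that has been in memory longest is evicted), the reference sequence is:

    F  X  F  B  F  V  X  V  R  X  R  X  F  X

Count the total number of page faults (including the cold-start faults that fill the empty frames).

7

F -> fault, frames [F]
X -> fault, frames [F, X]
F -> hit
B -> fault, frames [F, X, B]
F -> hit
V -> fault, evict F, frames [X, B, V]
X -> hit
V -> hit
R -> fault, evict X, frames [B, V, R]
X -> fault, evict B, frames [V, R, X]
R -> hit
X -> hit
F -> fault, evict V, frames [R, X, F]
X -> hit
Page faults: 7.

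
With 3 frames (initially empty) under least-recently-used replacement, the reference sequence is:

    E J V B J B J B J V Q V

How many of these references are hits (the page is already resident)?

7

E → fault, frames {E}
J → fault, frames {E,J}
V → fault, frames {E,J,V}
B → fault, evict E, frames {J,V,B}
J → hit
B → hit
J → hit
B → hit
J → hit
V → hit
Q → fault, evict B, frames {J,V,Q}
V → hit
Hits: 7.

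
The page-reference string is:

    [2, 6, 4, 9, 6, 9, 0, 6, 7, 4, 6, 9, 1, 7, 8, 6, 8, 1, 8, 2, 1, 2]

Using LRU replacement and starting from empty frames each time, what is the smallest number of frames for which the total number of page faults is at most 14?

f=1: 22 faults
f=2: 18 faults
f=3: 14 faults
f=4: 13 faults
f=5: 9 faults
f=6: 9 faults
f=7: 9 faults
f=8: 8 faults
Smallest f with faults ≤ 14 is 3.

3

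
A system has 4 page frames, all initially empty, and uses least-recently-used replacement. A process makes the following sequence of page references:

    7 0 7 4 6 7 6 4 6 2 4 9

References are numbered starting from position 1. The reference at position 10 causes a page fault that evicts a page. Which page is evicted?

0

pos 1: 7 → fault, frames [7]
pos 2: 0 → fault, frames [7, 0]
pos 3: 7 → hit
pos 4: 4 → fault, frames [0, 7, 4]
pos 5: 6 → fault, frames [0, 7, 4, 6]
pos 6: 7 → hit
pos 7: 6 → hit
pos 8: 4 → hit
pos 9: 6 → hit
pos 10: 2 → fault, evict 0, frames [7, 4, 6, 2]
At position 10, page 0 is evicted.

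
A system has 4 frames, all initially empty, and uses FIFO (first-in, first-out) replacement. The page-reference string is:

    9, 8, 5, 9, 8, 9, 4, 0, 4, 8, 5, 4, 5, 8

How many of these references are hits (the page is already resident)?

9

9: miss, frames [9]
8: miss, frames [9, 8]
5: miss, frames [9, 8, 5]
9: hit
8: hit
9: hit
4: miss, frames [9, 8, 5, 4]
0: miss, evict 9, frames [8, 5, 4, 0]
4: hit
8: hit
5: hit
4: hit
5: hit
8: hit
Hits: 9.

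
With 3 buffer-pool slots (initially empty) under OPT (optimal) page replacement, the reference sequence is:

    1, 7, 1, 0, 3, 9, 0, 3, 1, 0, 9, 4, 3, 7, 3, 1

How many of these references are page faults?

1 -> miss, frames [1]
7 -> miss, frames [1, 7]
1 -> hit
0 -> miss, frames [1, 7, 0]
3 -> miss, evict 7, frames [1, 0, 3]
9 -> miss, evict 1, frames [0, 3, 9]
0 -> hit
3 -> hit
1 -> miss, evict 3, frames [0, 9, 1]
0 -> hit
9 -> hit
4 -> miss, evict 9, frames [0, 1, 4]
3 -> miss, evict 4, frames [0, 1, 3]
7 -> miss, evict 0, frames [1, 3, 7]
3 -> hit
1 -> hit
Page faults: 9.

9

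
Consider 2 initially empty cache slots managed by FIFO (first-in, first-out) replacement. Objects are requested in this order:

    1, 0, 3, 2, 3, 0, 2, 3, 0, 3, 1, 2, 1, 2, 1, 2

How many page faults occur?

1: miss, frames [1]
0: miss, frames [1, 0]
3: miss, evict 1, frames [0, 3]
2: miss, evict 0, frames [3, 2]
3: hit
0: miss, evict 3, frames [2, 0]
2: hit
3: miss, evict 2, frames [0, 3]
0: hit
3: hit
1: miss, evict 0, frames [3, 1]
2: miss, evict 3, frames [1, 2]
1: hit
2: hit
1: hit
2: hit
Page faults: 8.

8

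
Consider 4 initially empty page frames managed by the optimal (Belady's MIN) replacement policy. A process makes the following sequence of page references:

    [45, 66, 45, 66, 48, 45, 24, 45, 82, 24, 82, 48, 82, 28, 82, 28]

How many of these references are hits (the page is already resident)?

10

45 -> miss, frames (45)
66 -> miss, frames (45 66)
45 -> hit
66 -> hit
48 -> miss, frames (45 66 48)
45 -> hit
24 -> miss, frames (45 66 48 24)
45 -> hit
82 -> miss, evict 66, frames (45 48 24 82)
24 -> hit
82 -> hit
48 -> hit
82 -> hit
28 -> miss, evict 24, frames (45 48 82 28)
82 -> hit
28 -> hit
Hits: 10.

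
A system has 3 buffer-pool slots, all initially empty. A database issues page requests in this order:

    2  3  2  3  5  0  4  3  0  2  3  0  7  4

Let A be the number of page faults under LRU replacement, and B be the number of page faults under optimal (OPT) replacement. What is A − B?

Under LRU: F F . . F F F F . F . . F F → 9 faults.
Under OPT: F F . . F F F . . F . . F F → 8 faults.
A − B = 9 − 8 = 1.

1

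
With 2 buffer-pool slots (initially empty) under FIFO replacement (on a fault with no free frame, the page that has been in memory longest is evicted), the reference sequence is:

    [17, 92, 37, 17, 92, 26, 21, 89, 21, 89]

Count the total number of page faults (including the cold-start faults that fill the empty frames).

8

17: fault, frames [17]
92: fault, frames [17, 92]
37: fault, evict 17, frames [92, 37]
17: fault, evict 92, frames [37, 17]
92: fault, evict 37, frames [17, 92]
26: fault, evict 17, frames [92, 26]
21: fault, evict 92, frames [26, 21]
89: fault, evict 26, frames [21, 89]
21: hit
89: hit
Page faults: 8.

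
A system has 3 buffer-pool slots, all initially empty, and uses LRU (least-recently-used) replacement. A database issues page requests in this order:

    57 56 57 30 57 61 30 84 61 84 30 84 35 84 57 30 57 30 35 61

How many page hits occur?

57 → fault, frames [57]
56 → fault, frames [57, 56]
57 → hit
30 → fault, frames [56, 57, 30]
57 → hit
61 → fault, evict 56, frames [30, 57, 61]
30 → hit
84 → fault, evict 57, frames [61, 30, 84]
61 → hit
84 → hit
30 → hit
84 → hit
35 → fault, evict 61, frames [30, 84, 35]
84 → hit
57 → fault, evict 30, frames [35, 84, 57]
30 → fault, evict 35, frames [84, 57, 30]
57 → hit
30 → hit
35 → fault, evict 84, frames [57, 30, 35]
61 → fault, evict 57, frames [30, 35, 61]
Hits: 10.

10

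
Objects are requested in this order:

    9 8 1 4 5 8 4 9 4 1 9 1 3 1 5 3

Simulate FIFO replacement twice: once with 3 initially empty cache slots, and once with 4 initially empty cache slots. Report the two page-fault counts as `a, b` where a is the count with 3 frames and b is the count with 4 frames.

3 frames: F F F F F F . F F F . . F . F . → 11 faults.
4 frames: F F F F F . . F . . . . F F . . → 8 faults.
8 < 11: adding a frame reduced faults, as is typical.

11, 8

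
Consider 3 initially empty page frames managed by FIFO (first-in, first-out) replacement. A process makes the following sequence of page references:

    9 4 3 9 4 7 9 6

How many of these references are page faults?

9 -> miss, frames [9]
4 -> miss, frames [9, 4]
3 -> miss, frames [9, 4, 3]
9 -> hit
4 -> hit
7 -> miss, evict 9, frames [4, 3, 7]
9 -> miss, evict 4, frames [3, 7, 9]
6 -> miss, evict 3, frames [7, 9, 6]
Page faults: 6.

6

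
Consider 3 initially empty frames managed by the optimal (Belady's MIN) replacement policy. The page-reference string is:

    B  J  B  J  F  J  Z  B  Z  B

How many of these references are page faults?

B → miss, frames [B]
J → miss, frames [B, J]
B → hit
J → hit
F → miss, frames [B, J, F]
J → hit
Z → miss, evict F, frames [B, J, Z]
B → hit
Z → hit
B → hit
Page faults: 4.

4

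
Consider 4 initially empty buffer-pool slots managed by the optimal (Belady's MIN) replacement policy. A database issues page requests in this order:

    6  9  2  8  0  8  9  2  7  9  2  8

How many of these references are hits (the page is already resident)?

6 -> fault, frames [6]
9 -> fault, frames [6, 9]
2 -> fault, frames [6, 9, 2]
8 -> fault, frames [6, 9, 2, 8]
0 -> fault, evict 6, frames [9, 2, 8, 0]
8 -> hit
9 -> hit
2 -> hit
7 -> fault, evict 0, frames [9, 2, 8, 7]
9 -> hit
2 -> hit
8 -> hit
Hits: 6.

6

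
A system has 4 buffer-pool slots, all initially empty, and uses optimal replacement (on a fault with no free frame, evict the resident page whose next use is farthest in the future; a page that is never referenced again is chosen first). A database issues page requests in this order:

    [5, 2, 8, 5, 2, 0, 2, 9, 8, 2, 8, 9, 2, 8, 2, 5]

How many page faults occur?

5 → miss, frames (5)
2 → miss, frames (5 2)
8 → miss, frames (5 2 8)
5 → hit
2 → hit
0 → miss, frames (5 2 8 0)
2 → hit
9 → miss, evict 0, frames (5 2 8 9)
8 → hit
2 → hit
8 → hit
9 → hit
2 → hit
8 → hit
2 → hit
5 → hit
Page faults: 5.

5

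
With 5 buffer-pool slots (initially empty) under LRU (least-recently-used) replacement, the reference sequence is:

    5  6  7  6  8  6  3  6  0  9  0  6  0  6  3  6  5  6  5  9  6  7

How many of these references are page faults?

9

5: miss, frames (5)
6: miss, frames (5 6)
7: miss, frames (5 6 7)
6: hit
8: miss, frames (5 7 6 8)
6: hit
3: miss, frames (5 7 8 6 3)
6: hit
0: miss, evict 5, frames (7 8 3 6 0)
9: miss, evict 7, frames (8 3 6 0 9)
0: hit
6: hit
0: hit
6: hit
3: hit
6: hit
5: miss, evict 8, frames (9 0 3 6 5)
6: hit
5: hit
9: hit
6: hit
7: miss, evict 0, frames (3 5 9 6 7)
Page faults: 9.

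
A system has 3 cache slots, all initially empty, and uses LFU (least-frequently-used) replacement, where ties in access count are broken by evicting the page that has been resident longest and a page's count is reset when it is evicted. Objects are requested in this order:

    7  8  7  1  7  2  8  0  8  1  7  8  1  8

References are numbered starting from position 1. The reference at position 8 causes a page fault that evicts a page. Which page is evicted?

2

pos 1: 7 -> fault, frames (7)
pos 2: 8 -> fault, frames (7 8)
pos 3: 7 -> hit
pos 4: 1 -> fault, frames (7 8 1)
pos 5: 7 -> hit
pos 6: 2 -> fault, evict 8, frames (7 1 2)
pos 7: 8 -> fault, evict 1, frames (7 2 8)
pos 8: 0 -> fault, evict 2, frames (7 8 0)
At position 8, page 2 is evicted.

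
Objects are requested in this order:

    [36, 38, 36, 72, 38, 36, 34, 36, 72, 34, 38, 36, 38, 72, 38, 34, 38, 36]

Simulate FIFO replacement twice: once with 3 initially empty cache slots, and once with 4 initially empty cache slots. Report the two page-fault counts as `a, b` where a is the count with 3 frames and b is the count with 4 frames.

3 frames: F F . F . . F F . . F . . F . F . F → 9 faults.
4 frames: F F . F . . F . . . . . . . . . . . → 4 faults.
4 < 9: adding a frame reduced faults, as is typical.

9, 4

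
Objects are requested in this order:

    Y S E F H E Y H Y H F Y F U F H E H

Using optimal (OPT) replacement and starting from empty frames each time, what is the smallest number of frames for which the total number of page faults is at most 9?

f=1: 18 faults
f=2: 10 faults
f=3: 8 faults
f=4: 6 faults
f=5: 6 faults
f=6: 6 faults
Smallest f with faults ≤ 9 is 3.

3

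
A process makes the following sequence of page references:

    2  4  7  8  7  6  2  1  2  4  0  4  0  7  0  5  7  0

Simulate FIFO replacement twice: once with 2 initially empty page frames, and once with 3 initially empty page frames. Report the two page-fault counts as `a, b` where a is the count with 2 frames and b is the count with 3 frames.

12, 11

2 frames: F F F F . F F F . F F . . F . F . F → 12 faults.
3 frames: F F F F . F F F . F F . . F . F . . → 11 faults.
11 < 12: adding a frame reduced faults, as is typical.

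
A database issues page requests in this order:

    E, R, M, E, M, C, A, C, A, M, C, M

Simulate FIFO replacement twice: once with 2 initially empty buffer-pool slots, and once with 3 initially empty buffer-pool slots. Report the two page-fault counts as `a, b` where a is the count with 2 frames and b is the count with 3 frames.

2 frames: F F F F . F F . . F F . → 8 faults.
3 frames: F F F . . F F . . . . . → 5 faults.
5 < 8: adding a frame reduced faults, as is typical.

8, 5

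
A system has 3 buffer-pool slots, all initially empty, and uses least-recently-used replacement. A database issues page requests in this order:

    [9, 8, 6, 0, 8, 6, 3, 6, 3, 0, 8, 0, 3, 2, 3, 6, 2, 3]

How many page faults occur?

9 → fault, frames {9}
8 → fault, frames {9,8}
6 → fault, frames {9,8,6}
0 → fault, evict 9, frames {8,6,0}
8 → hit
6 → hit
3 → fault, evict 0, frames {8,6,3}
6 → hit
3 → hit
0 → fault, evict 8, frames {6,3,0}
8 → fault, evict 6, frames {3,0,8}
0 → hit
3 → hit
2 → fault, evict 8, frames {0,3,2}
3 → hit
6 → fault, evict 0, frames {2,3,6}
2 → hit
3 → hit
Page faults: 9.

9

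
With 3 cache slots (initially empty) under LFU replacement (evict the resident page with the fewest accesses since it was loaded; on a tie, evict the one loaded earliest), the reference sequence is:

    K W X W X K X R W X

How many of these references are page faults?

4

K: miss, frames (K)
W: miss, frames (K W)
X: miss, frames (K W X)
W: hit
X: hit
K: hit
X: hit
R: miss, evict K, frames (W X R)
W: hit
X: hit
Page faults: 4.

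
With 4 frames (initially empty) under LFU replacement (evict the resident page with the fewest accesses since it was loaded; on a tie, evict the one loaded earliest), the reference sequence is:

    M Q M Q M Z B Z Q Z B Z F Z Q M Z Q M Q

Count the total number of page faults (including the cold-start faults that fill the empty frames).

5

M → miss, frames [M]
Q → miss, frames [M, Q]
M → hit
Q → hit
M → hit
Z → miss, frames [M, Q, Z]
B → miss, frames [M, Q, Z, B]
Z → hit
Q → hit
Z → hit
B → hit
Z → hit
F → miss, evict B, frames [M, Q, Z, F]
Z → hit
Q → hit
M → hit
Z → hit
Q → hit
M → hit
Q → hit
Page faults: 5.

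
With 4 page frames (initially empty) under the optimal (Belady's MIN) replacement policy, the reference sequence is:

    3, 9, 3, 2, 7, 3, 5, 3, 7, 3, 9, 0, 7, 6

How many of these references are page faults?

7

3 -> fault, frames (3)
9 -> fault, frames (3 9)
3 -> hit
2 -> fault, frames (3 9 2)
7 -> fault, frames (3 9 2 7)
3 -> hit
5 -> fault, evict 2, frames (3 9 7 5)
3 -> hit
7 -> hit
3 -> hit
9 -> hit
0 -> fault, evict 5, frames (3 9 7 0)
7 -> hit
6 -> fault, evict 0, frames (3 9 7 6)
Page faults: 7.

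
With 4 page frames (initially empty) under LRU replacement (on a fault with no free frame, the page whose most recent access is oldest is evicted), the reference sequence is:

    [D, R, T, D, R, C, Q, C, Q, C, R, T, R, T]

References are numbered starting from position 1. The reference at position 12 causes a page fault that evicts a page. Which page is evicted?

D

pos 1: D -> fault, frames {D}
pos 2: R -> fault, frames {D,R}
pos 3: T -> fault, frames {D,R,T}
pos 4: D -> hit
pos 5: R -> hit
pos 6: C -> fault, frames {T,D,R,C}
pos 7: Q -> fault, evict T, frames {D,R,C,Q}
pos 8: C -> hit
pos 9: Q -> hit
pos 10: C -> hit
pos 11: R -> hit
pos 12: T -> fault, evict D, frames {Q,C,R,T}
At position 12, page D is evicted.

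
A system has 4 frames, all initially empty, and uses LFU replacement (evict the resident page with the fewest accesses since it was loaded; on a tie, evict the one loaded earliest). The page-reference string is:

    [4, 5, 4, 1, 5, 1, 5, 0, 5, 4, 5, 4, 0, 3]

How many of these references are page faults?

5

4 -> miss, frames [4]
5 -> miss, frames [4, 5]
4 -> hit
1 -> miss, frames [4, 5, 1]
5 -> hit
1 -> hit
5 -> hit
0 -> miss, frames [4, 5, 1, 0]
5 -> hit
4 -> hit
5 -> hit
4 -> hit
0 -> hit
3 -> miss, evict 1, frames [4, 5, 0, 3]
Page faults: 5.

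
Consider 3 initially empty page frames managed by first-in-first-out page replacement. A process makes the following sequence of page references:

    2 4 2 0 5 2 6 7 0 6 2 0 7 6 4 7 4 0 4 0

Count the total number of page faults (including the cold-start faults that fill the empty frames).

2 -> fault, frames (2)
4 -> fault, frames (2 4)
2 -> hit
0 -> fault, frames (2 4 0)
5 -> fault, evict 2, frames (4 0 5)
2 -> fault, evict 4, frames (0 5 2)
6 -> fault, evict 0, frames (5 2 6)
7 -> fault, evict 5, frames (2 6 7)
0 -> fault, evict 2, frames (6 7 0)
6 -> hit
2 -> fault, evict 6, frames (7 0 2)
0 -> hit
7 -> hit
6 -> fault, evict 7, frames (0 2 6)
4 -> fault, evict 0, frames (2 6 4)
7 -> fault, evict 2, frames (6 4 7)
4 -> hit
0 -> fault, evict 6, frames (4 7 0)
4 -> hit
0 -> hit
Page faults: 13.

13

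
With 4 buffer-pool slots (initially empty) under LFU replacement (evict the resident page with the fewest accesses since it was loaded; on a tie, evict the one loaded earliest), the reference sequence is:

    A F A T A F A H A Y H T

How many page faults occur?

A -> fault, frames (A)
F -> fault, frames (A F)
A -> hit
T -> fault, frames (A F T)
A -> hit
F -> hit
A -> hit
H -> fault, frames (A F T H)
A -> hit
Y -> fault, evict T, frames (A F H Y)
H -> hit
T -> fault, evict Y, frames (A F H T)
Page faults: 6.

6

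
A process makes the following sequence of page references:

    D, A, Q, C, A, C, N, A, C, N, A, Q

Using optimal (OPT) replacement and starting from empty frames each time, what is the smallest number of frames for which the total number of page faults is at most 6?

3

f=1: 12 faults
f=2: 8 faults
f=3: 6 faults
f=4: 5 faults
f=5: 5 faults
Smallest f with faults ≤ 6 is 3.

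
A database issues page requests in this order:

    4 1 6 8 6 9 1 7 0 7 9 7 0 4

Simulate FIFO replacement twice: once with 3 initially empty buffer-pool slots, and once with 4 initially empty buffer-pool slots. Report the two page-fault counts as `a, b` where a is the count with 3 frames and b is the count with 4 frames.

10, 8

3 frames: F F F F . F F F F . F . . F → 10 faults.
4 frames: F F F F . F . F F . . . . F → 8 faults.
8 < 10: adding a frame reduced faults, as is typical.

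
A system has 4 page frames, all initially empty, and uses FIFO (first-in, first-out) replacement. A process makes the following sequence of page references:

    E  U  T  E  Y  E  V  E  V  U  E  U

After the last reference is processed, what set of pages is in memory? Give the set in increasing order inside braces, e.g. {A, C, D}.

{E, U, V, Y}

E -> fault, frames [E]
U -> fault, frames [E, U]
T -> fault, frames [E, U, T]
E -> hit
Y -> fault, frames [E, U, T, Y]
E -> hit
V -> fault, evict E, frames [U, T, Y, V]
E -> fault, evict U, frames [T, Y, V, E]
V -> hit
U -> fault, evict T, frames [Y, V, E, U]
E -> hit
U -> hit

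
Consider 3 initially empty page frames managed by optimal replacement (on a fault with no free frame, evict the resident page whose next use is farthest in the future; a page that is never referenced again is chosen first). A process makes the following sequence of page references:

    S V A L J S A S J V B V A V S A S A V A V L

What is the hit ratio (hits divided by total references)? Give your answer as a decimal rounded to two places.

S → miss, frames {S}
V → miss, frames {S,V}
A → miss, frames {S,V,A}
L → miss, evict V, frames {S,A,L}
J → miss, evict L, frames {S,A,J}
S → hit
A → hit
S → hit
J → hit
V → miss, evict J, frames {S,A,V}
B → miss, evict S, frames {A,V,B}
V → hit
A → hit
V → hit
S → miss, evict B, frames {A,V,S}
A → hit
S → hit
A → hit
V → hit
A → hit
V → hit
L → miss, evict S, frames {A,V,L}
Hits: 13 of 22 references → 13/22 = 0.5909.

0.59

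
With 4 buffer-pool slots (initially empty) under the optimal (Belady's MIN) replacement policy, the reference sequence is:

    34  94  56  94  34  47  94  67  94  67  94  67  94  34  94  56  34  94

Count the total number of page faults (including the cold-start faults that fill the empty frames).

34 -> fault, frames (34)
94 -> fault, frames (34 94)
56 -> fault, frames (34 94 56)
94 -> hit
34 -> hit
47 -> fault, frames (34 94 56 47)
94 -> hit
67 -> fault, evict 47, frames (34 94 56 67)
94 -> hit
67 -> hit
94 -> hit
67 -> hit
94 -> hit
34 -> hit
94 -> hit
56 -> hit
34 -> hit
94 -> hit
Page faults: 5.

5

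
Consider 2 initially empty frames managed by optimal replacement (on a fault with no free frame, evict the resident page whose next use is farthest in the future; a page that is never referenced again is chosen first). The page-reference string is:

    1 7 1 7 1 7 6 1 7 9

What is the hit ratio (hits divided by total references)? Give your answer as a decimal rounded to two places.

1 → miss, frames {1}
7 → miss, frames {1,7}
1 → hit
7 → hit
1 → hit
7 → hit
6 → miss, evict 7, frames {1,6}
1 → hit
7 → miss, evict 6, frames {1,7}
9 → miss, evict 7, frames {1,9}
Hits: 5 of 10 references → 5/10 = 0.5000.

0.50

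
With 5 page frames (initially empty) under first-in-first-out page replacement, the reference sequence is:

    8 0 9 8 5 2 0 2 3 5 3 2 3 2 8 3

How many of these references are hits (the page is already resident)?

9

8: fault, frames [8]
0: fault, frames [8, 0]
9: fault, frames [8, 0, 9]
8: hit
5: fault, frames [8, 0, 9, 5]
2: fault, frames [8, 0, 9, 5, 2]
0: hit
2: hit
3: fault, evict 8, frames [0, 9, 5, 2, 3]
5: hit
3: hit
2: hit
3: hit
2: hit
8: fault, evict 0, frames [9, 5, 2, 3, 8]
3: hit
Hits: 9.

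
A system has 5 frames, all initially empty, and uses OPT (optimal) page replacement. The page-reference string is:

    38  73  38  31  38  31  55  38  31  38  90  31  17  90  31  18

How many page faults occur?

7

38 → miss, frames {38}
73 → miss, frames {38,73}
38 → hit
31 → miss, frames {38,73,31}
38 → hit
31 → hit
55 → miss, frames {38,73,31,55}
38 → hit
31 → hit
38 → hit
90 → miss, frames {38,73,31,55,90}
31 → hit
17 → miss, evict 55, frames {38,73,31,90,17}
90 → hit
31 → hit
18 → miss, evict 17, frames {38,73,31,90,18}
Page faults: 7.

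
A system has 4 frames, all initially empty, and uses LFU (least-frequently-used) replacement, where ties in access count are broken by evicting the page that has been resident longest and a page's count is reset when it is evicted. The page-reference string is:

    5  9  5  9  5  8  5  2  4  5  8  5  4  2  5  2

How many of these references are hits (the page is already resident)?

9

5 → miss, frames {5}
9 → miss, frames {5,9}
5 → hit
9 → hit
5 → hit
8 → miss, frames {5,9,8}
5 → hit
2 → miss, frames {5,9,8,2}
4 → miss, evict 8, frames {5,9,2,4}
5 → hit
8 → miss, evict 2, frames {5,9,4,8}
5 → hit
4 → hit
2 → miss, evict 8, frames {5,9,4,2}
5 → hit
2 → hit
Hits: 9.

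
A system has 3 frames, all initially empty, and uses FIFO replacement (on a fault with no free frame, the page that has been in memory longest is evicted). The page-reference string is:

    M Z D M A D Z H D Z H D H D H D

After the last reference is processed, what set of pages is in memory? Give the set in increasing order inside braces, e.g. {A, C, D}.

M -> fault, frames [M]
Z -> fault, frames [M, Z]
D -> fault, frames [M, Z, D]
M -> hit
A -> fault, evict M, frames [Z, D, A]
D -> hit
Z -> hit
H -> fault, evict Z, frames [D, A, H]
D -> hit
Z -> fault, evict D, frames [A, H, Z]
H -> hit
D -> fault, evict A, frames [H, Z, D]
H -> hit
D -> hit
H -> hit
D -> hit

{D, H, Z}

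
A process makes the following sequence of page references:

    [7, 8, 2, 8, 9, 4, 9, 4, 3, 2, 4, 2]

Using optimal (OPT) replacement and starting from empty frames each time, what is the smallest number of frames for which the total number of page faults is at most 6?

3

f=1: 12 faults
f=2: 7 faults
f=3: 6 faults
f=4: 6 faults
f=5: 6 faults
f=6: 6 faults
Smallest f with faults ≤ 6 is 3.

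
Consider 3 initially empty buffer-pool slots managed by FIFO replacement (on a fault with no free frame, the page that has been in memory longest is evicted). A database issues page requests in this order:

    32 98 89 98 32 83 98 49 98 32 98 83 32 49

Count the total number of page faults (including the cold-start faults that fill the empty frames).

9

32 → fault, frames [32]
98 → fault, frames [32, 98]
89 → fault, frames [32, 98, 89]
98 → hit
32 → hit
83 → fault, evict 32, frames [98, 89, 83]
98 → hit
49 → fault, evict 98, frames [89, 83, 49]
98 → fault, evict 89, frames [83, 49, 98]
32 → fault, evict 83, frames [49, 98, 32]
98 → hit
83 → fault, evict 49, frames [98, 32, 83]
32 → hit
49 → fault, evict 98, frames [32, 83, 49]
Page faults: 9.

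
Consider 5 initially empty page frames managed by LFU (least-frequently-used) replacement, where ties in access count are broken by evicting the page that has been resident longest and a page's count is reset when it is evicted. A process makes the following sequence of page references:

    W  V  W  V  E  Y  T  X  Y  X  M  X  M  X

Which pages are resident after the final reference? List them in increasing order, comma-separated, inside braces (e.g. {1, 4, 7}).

{M, V, W, X, Y}

W -> fault, frames {W}
V -> fault, frames {W,V}
W -> hit
V -> hit
E -> fault, frames {W,V,E}
Y -> fault, frames {W,V,E,Y}
T -> fault, frames {W,V,E,Y,T}
X -> fault, evict E, frames {W,V,Y,T,X}
Y -> hit
X -> hit
M -> fault, evict T, frames {W,V,Y,X,M}
X -> hit
M -> hit
X -> hit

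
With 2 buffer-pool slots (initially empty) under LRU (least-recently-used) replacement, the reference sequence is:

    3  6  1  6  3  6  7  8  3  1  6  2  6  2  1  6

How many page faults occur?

12

3 -> miss, frames {3}
6 -> miss, frames {3,6}
1 -> miss, evict 3, frames {6,1}
6 -> hit
3 -> miss, evict 1, frames {6,3}
6 -> hit
7 -> miss, evict 3, frames {6,7}
8 -> miss, evict 6, frames {7,8}
3 -> miss, evict 7, frames {8,3}
1 -> miss, evict 8, frames {3,1}
6 -> miss, evict 3, frames {1,6}
2 -> miss, evict 1, frames {6,2}
6 -> hit
2 -> hit
1 -> miss, evict 6, frames {2,1}
6 -> miss, evict 2, frames {1,6}
Page faults: 12.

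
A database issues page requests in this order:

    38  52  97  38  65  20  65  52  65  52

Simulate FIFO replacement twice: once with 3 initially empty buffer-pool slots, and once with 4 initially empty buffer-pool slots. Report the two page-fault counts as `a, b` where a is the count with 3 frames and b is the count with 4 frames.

3 frames: F F F . F F . F . . → 6 faults.
4 frames: F F F . F F . . . . → 5 faults.
5 < 6: adding a frame reduced faults, as is typical.

6, 5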